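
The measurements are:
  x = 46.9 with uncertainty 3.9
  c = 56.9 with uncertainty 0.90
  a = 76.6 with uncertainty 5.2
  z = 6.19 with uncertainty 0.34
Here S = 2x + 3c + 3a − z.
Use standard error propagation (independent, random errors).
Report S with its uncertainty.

488 ± 17.7

For a sum/difference, combine absolute errors in quadrature:
  (2·δx)² = 60.8;  (3·δc)² = 7.29;  (3·δa)² = 243;  (δz)² = 0.116
δS = √(312) = 17.7
S = 488.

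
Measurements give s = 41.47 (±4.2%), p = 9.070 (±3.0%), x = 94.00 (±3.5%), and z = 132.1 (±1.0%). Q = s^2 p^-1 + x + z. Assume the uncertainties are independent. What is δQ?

17.3

Let w = s^2·p^-1 = 189.6. δw/w = √((2·δs/s)² + (-1·δp/p)²) = √(0.00706 + 0.000900) = 0.0892, so δw = 16.9.
Q = w + x + z: δQ = √(δw² + δx² + δz²) = √(286 + 10.8 + 1.75) = 17.3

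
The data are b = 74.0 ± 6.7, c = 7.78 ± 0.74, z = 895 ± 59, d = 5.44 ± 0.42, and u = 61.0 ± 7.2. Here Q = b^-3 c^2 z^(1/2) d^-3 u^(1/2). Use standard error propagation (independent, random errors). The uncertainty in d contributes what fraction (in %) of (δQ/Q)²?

31.9%

(δQ/Q)² = (-3·δb/b)² + (2·δc/c)² + (½·δz/z)² + (-3·δd/d)² + (½·δu/u)²
  b term: (-3×0.0905)² = 0.0738
  c term: (2×0.0951)² = 0.0362
  z term: (0.5×0.0659)² = 0.00109
  d term: (-3×0.0772)² = 0.0536
  u term: (0.5×0.118)² = 0.00348
Total = 0.168. Share from d = 0.0536/0.168 = 0.319.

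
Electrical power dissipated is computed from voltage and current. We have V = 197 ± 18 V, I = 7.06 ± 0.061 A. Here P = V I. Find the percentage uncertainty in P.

9.18%

P is a product of powers, so relative uncertainties combine in quadrature:
  (1·δV/V)² = (1×0.0914)² = 0.00835;  (1·δI/I)² = (1×0.00864)² = 7.47e-05
δP/P = √(0.00842) = 0.0918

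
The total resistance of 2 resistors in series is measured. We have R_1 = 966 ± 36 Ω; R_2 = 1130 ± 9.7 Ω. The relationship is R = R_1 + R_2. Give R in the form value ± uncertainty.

2100 ± 37.3 Ω

Each term contributes (cᵢ δxᵢ)² to (δR)²:
  (δR_1)² = 1300;  (δR_2)² = 94.1
δR = √(1390) = 37.3 Ω
R = 2100 Ω.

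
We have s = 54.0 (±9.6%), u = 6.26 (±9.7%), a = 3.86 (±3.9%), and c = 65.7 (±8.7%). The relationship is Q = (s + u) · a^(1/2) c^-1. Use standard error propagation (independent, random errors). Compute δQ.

Let w = s + u = 60.3. δw = √(δs² + δu²) = √(26.9 + 0.369) = 5.22, so δw/w = 0.0866.
Q is then a monomial in w, a, c:
δQ/Q = √((δw/w)² + (½·δa/a)² + (-1·δc/c)²) = √(0.00750 + 0.000380 + 0.00757) = 0.124
Q = 1.80, so δQ = 0.124 × 1.80 = 0.224.

0.224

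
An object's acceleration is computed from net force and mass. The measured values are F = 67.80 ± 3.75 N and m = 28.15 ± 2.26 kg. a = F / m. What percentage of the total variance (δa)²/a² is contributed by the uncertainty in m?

67.8%

(δa/a)² = (1·δF/F)² + (-1·δm/m)²
  F term: (1×0.0553)² = 0.00306
  m term: (-1×0.0803)² = 0.00645
Total = 0.00950. Share from m = 0.00645/0.00950 = 0.678.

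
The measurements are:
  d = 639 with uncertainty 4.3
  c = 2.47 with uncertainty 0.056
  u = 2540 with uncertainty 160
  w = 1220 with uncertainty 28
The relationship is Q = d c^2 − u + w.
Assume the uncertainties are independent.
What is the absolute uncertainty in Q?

Let p = d·c^2 = 3900. δp/p = √((1·δd/d)² + (2·δc/c)²) = √(4.53e-05 + 0.00206) = 0.0458, so δp = 179.
Q = p − u + w: δQ = √(δp² + δu² + δw²) = √(31900 + 25600 + 784) = 241

241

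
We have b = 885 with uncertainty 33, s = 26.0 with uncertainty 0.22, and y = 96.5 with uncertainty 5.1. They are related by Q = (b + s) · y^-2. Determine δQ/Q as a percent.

11.2%

Let u = b + s = 911. δu = √(δb² + δs²) = √(1090 + 0.0484) = 33.0, so δu/u = 0.0362.
Q is then a monomial in u, y:
δQ/Q = √((δu/u)² + (-2·δy/y)²) = √(0.00131 + 0.0112) = 0.112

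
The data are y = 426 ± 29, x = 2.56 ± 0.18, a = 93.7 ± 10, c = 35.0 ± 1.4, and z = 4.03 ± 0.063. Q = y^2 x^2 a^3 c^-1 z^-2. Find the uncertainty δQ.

Each factor contributes (exponent × relative error)² to (δQ/Q)²:
  (2·δy/y)² = (2×0.0681)² = 0.0185;  (2·δx/x)² = (2×0.0703)² = 0.0198;  (3·δa/a)² = (3×0.107)² = 0.103;  (-1·δc/c)² = (-1×0.0400)² = 0.00160;  (-2·δz/z)² = (-2×0.0156)² = 0.000978
δQ/Q = √(0.143) = 0.379
Q = 1.72e+09, so δQ = 0.379 × 1.72e+09 = 6.52e+08.

6.52e+08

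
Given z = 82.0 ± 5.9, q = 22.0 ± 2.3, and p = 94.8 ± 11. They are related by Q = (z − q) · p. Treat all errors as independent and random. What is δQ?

Let u = z − q = 60.0. δu = √(δz² + δq²) = √(34.8 + 5.29) = 6.33, so δu/u = 0.106.
Q is then a monomial in u, p:
δQ/Q = √((δu/u)² + (1·δp/p)²) = √(0.0111 + 0.0135) = 0.157
Q = 5690, so δQ = 0.157 × 5690 = 892.

892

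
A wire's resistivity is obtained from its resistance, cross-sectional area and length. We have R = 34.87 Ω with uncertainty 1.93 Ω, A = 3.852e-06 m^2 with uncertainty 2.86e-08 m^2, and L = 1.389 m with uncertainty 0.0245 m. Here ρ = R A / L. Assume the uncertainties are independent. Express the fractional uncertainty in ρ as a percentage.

5.86%

Relative error in a monomial: (δρ/ρ)² = Σ (nᵢ · δxᵢ/xᵢ)².
  (1·δR/R)² = (1×0.0553)² = 0.00306;  (1·δA/A)² = (1×0.00742)² = 5.51e-05;  (-1·δL/L)² = (-1×0.0176)² = 0.000311
δρ/ρ = √(0.00343) = 0.0586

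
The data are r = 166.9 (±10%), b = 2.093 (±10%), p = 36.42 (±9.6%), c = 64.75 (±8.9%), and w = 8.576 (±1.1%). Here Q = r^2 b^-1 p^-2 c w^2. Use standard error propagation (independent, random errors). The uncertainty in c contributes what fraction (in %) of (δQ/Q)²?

(δQ/Q)² = (2·δr/r)² + (-1·δb/b)² + (-2·δp/p)² + (1·δc/c)² + (2·δw/w)²
  r term: (2×0.100)² = 0.0400
  b term: (-1×0.100)² = 0.0100
  p term: (-2×0.0960)² = 0.0369
  c term: (1×0.0890)² = 0.00792
  w term: (2×0.0110)² = 0.000484
Total = 0.0953. Share from c = 0.00792/0.0953 = 0.0831.

8.31%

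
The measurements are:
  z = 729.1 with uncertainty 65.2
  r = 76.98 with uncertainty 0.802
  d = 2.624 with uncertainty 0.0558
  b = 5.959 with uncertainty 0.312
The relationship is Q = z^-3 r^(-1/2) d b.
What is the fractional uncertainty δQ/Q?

Since Q is a product/quotient, work with relative uncertainties:
  (-3·δz/z)² = (-3×0.0894)² = 0.0720;  (−½·δr/r)² = (-0.5×0.0104)² = 2.71e-05;  (1·δd/d)² = (1×0.0213)² = 0.000452;  (1·δb/b)² = (1×0.0524)² = 0.00274
δQ/Q = √(0.0752) = 0.274

0.274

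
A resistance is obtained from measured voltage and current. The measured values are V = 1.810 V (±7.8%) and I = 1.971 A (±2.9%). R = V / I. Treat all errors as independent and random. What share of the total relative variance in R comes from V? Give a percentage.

87.9%

(δR/R)² = (1·δV/V)² + (-1·δI/I)²
  V term: (1×0.0780)² = 0.00608
  I term: (-1×0.0290)² = 0.000841
Total = 0.00692. Share from V = 0.00608/0.00692 = 0.879.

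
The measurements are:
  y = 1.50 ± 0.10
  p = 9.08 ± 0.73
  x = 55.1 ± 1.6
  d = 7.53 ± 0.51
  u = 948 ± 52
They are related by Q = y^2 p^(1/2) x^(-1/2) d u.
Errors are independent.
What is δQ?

Products/powers → add relative errors in quadrature, weighted by exponent:
  (2·δy/y)² = (2×0.0667)² = 0.0178;  (½·δp/p)² = (0.5×0.0804)² = 0.00162;  (−½·δx/x)² = (-0.5×0.0290)² = 0.000211;  (1·δd/d)² = (1×0.0677)² = 0.00459;  (1·δu/u)² = (1×0.0549)² = 0.00301
δQ/Q = √(0.0272) = 0.165
Q = 6520, so δQ = 0.165 × 6520 = 1080.

1080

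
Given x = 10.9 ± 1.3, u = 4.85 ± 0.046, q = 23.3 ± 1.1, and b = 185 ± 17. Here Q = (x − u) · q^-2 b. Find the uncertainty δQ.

0.520

Let w = x − u = 6.05. δw = √(δx² + δu²) = √(1.69 + 0.00212) = 1.30, so δw/w = 0.215.
Q is then a monomial in w, q, b:
δQ/Q = √((δw/w)² + (-2·δq/q)² + (1·δb/b)²) = √(0.0462 + 0.00892 + 0.00844) = 0.252
Q = 2.06, so δQ = 0.252 × 2.06 = 0.520.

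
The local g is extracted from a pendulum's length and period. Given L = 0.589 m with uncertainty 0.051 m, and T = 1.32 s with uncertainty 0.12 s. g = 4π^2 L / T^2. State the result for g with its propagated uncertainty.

Each factor contributes (exponent × relative error)² to (δg/g)²:
  (1·δL/L)² = (1×0.0866)² = 0.00750;  (-2·δT/T)² = (-2×0.0909)² = 0.0331
δg/g = √(0.0406) = 0.201
g = 13.3 m/s^2, so δg = 0.201 × 13.3 = 2.69 m/s^2.

13.3 ± 2.69 m/s^2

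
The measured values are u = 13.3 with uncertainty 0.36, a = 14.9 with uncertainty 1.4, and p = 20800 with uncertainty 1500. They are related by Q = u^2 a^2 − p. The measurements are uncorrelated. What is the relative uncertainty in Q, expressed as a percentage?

Let w = u^2·a^2 = 39300. δw/w = √((2·δu/u)² + (2·δa/a)²) = √(0.00293 + 0.0353) = 0.196, so δw = 7680.
Q = w − p: δQ = √(δw² + δp²) = √(5.9e+07 + 2.25e+06) = 7830
Q = 18500, so δQ/Q = 7830/18500 = 0.424.

42.4%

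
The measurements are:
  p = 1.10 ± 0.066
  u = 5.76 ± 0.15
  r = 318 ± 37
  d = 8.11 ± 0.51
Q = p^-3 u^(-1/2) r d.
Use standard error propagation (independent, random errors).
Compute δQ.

Since Q is a product/quotient, work with relative uncertainties:
  (-3·δp/p)² = (-3×0.0600)² = 0.0324;  (−½·δu/u)² = (-0.5×0.0260)² = 0.000170;  (1·δr/r)² = (1×0.116)² = 0.0135;  (1·δd/d)² = (1×0.0629)² = 0.00395
δQ/Q = √(0.0501) = 0.224
Q = 807, so δQ = 0.224 × 807 = 181.

181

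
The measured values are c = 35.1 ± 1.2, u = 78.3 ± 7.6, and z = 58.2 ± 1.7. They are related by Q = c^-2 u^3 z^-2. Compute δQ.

0.0351

For a monomial Q ∝ c^-2, u^3, z^-2, fractional errors add in quadrature:
  (-2·δc/c)² = (-2×0.0342)² = 0.00468;  (3·δu/u)² = (3×0.0971)² = 0.0848;  (-2·δz/z)² = (-2×0.0292)² = 0.00341
δQ/Q = √(0.0929) = 0.305
Q = 0.115, so δQ = 0.305 × 0.115 = 0.0351.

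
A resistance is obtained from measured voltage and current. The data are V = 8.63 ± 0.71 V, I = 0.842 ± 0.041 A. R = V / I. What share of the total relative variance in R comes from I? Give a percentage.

25.9%

(δR/R)² = (1·δV/V)² + (-1·δI/I)²
  V term: (1×0.0823)² = 0.00677
  I term: (-1×0.0487)² = 0.00237
Total = 0.00914. Share from I = 0.00237/0.00914 = 0.259.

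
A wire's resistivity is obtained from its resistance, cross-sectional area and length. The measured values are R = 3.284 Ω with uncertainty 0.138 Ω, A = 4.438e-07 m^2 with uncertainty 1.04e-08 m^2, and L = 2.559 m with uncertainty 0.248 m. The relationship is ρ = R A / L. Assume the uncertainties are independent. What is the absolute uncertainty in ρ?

6.16e-08 Ω·m

Products/powers → add relative errors in quadrature, weighted by exponent:
  (1·δR/R)² = (1×0.0420)² = 0.00177;  (1·δA/A)² = (1×0.0234)² = 0.000549;  (-1·δL/L)² = (-1×0.0969)² = 0.00939
δρ/ρ = √(0.0117) = 0.108
ρ = 5.695e-07 Ω·m, so δρ = 0.108 × 5.695e-07 = 6.16e-08 Ω·m.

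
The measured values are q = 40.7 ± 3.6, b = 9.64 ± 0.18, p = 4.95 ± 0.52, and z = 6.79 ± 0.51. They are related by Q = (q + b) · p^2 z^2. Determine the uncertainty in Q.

15200

Let u = q + b = 50.3. δu = √(δq² + δb²) = √(13.0 + 0.0324) = 3.60, so δu/u = 0.0716.
Q is then a monomial in u, p, z:
δQ/Q = √((δu/u)² + (2·δp/p)² + (2·δz/z)²) = √(0.00513 + 0.0441 + 0.0226) = 0.268
Q = 56900, so δQ = 0.268 × 56900 = 15200.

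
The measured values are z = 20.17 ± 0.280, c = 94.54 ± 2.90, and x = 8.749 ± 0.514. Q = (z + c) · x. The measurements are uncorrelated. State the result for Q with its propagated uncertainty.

1004 ± 64.2

Let u = z + c = 114.7. δu = √(δz² + δc²) = √(0.0784 + 8.41) = 2.91, so δu/u = 0.0254.
Q is then a monomial in u, x:
δQ/Q = √((δu/u)² + (1·δx/x)²) = √(0.000645 + 0.00345) = 0.0640
Q = 1004, so δQ = 0.0640 × 1004 = 64.2.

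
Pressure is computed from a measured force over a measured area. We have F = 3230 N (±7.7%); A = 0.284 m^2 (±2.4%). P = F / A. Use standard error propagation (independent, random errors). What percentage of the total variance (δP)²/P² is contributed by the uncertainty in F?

91.1%

(δP/P)² = (1·δF/F)² + (-1·δA/A)²
  F term: (1×0.0770)² = 0.00593
  A term: (-1×0.0240)² = 0.000576
Total = 0.00651. Share from F = 0.00593/0.00651 = 0.911.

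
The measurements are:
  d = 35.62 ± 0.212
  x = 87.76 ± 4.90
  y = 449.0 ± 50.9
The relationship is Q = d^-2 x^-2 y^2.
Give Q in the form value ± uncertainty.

Products/powers → add relative errors in quadrature, weighted by exponent:
  (-2·δd/d)² = (-2×0.00595)² = 0.000142;  (-2·δx/x)² = (-2×0.0558)² = 0.0125;  (2·δy/y)² = (2×0.113)² = 0.0514
δQ/Q = √(0.0640) = 0.253
Q = 0.02063, so δQ = 0.253 × 0.02063 = 0.00522.

0.02063 ± 0.00522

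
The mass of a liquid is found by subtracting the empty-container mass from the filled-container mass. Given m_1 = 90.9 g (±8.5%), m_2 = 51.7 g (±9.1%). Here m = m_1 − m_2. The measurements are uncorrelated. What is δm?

Absolute uncertainties add in quadrature for a linear combination:
  (δm_1)² = 59.7;  (δm_2)² = 22.1
δm = √(81.8) = 9.05 g

9.05 g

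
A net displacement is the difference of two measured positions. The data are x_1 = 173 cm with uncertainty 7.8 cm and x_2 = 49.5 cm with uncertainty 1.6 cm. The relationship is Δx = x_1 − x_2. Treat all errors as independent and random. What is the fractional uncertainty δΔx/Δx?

0.0645

Each term contributes (cᵢ δxᵢ)² to (δΔx)²:
  (δx_1)² = 60.8;  (δx_2)² = 2.56
δΔx = √(63.4) = 7.96 cm
Δx = 124 cm, so δΔx/Δx = 7.96/124 = 0.0645.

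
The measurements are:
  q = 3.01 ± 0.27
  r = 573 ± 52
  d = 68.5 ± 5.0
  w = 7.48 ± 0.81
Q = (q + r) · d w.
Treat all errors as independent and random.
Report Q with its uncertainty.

(2.95 ± 0.469) × 10^5

Let u = q + r = 576. δu = √(δq² + δr²) = √(0.0729 + 2700) = 52.0, so δu/u = 0.0903.
Q is then a monomial in u, d, w:
δQ/Q = √((δu/u)² + (1·δd/d)² + (1·δw/w)²) = √(0.00815 + 0.00533 + 0.0117) = 0.159
Q = 2.95e+05, so δQ = 0.159 × 2.95e+05 = 46900.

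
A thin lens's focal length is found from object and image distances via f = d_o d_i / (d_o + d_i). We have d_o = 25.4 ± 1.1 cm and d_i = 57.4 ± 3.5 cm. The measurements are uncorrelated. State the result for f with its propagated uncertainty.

∂f/∂d_o = (d_i/(d_o+d_i))² = 0.481;  ∂f/∂d_i = (d_o/(d_o+d_i))² = 0.0941
δf = √((∂f/∂d_o · δd_o)² + (∂f/∂d_i · δd_i)²) = √(0.279 + 0.108) = 0.623 cm
f = 17.6 cm.

17.6 ± 0.623 cm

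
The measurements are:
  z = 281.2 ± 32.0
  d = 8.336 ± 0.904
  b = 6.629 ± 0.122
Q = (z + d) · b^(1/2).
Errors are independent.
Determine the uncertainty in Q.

82.7

Let u = z + d = 289.5. δu = √(δz² + δd²) = √(1020 + 0.817) = 32.0, so δu/u = 0.111.
Q is then a monomial in u, b:
δQ/Q = √((δu/u)² + (½·δb/b)²) = √(0.0122 + 8.47e-05) = 0.111
Q = 745.5, so δQ = 0.111 × 745.5 = 82.7.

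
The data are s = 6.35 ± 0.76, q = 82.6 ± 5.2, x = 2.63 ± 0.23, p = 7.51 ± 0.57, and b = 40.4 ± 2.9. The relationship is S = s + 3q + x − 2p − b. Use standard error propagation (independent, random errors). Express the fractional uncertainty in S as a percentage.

S is a linear combination, so absolute uncertainties add in quadrature:
  (δs)² = 0.578;  (3·δq)² = 243;  (δx)² = 0.0529;  (2·δp)² = 1.30;  (δb)² = 8.41
δS = √(254) = 15.9
S = 201, so δS/S = 15.9/201 = 0.0791.

7.91%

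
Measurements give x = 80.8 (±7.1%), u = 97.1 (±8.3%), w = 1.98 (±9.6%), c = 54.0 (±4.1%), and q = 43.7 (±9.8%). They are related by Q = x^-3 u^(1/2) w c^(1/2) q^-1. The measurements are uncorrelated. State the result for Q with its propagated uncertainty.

(6.22 ± 1.60) × 10^-6

Q is a product of powers, so relative uncertainties combine in quadrature:
  (-3·δx/x)² = (-3×0.0710)² = 0.0454;  (½·δu/u)² = (0.5×0.0830)² = 0.00172;  (1·δw/w)² = (1×0.0960)² = 0.00922;  (½·δc/c)² = (0.5×0.0410)² = 0.000420;  (-1·δq/q)² = (-1×0.0980)² = 0.00960
δQ/Q = √(0.0663) = 0.258
Q = 6.22e-06, so δQ = 0.258 × 6.22e-06 = 1.6e-06.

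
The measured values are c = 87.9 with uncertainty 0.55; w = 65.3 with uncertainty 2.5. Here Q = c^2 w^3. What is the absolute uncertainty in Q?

2.49e+08

Q is a product of powers, so relative uncertainties combine in quadrature:
  (2·δc/c)² = (2×0.00626)² = 0.000157;  (3·δw/w)² = (3×0.0383)² = 0.0132
δQ/Q = √(0.0133) = 0.116
Q = 2.15e+09, so δQ = 0.116 × 2.15e+09 = 2.49e+08.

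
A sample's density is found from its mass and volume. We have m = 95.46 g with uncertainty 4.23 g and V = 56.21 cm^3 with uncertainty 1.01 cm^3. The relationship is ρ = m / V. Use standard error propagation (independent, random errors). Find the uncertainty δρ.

0.0812 g/cm^3

Each factor contributes (exponent × relative error)² to (δρ/ρ)²:
  (1·δm/m)² = (1×0.0443)² = 0.00196;  (-1·δV/V)² = (-1×0.0180)² = 0.000323
δρ/ρ = √(0.00229) = 0.0478
ρ = 1.698 g/cm^3, so δρ = 0.0478 × 1.698 = 0.0812 g/cm^3.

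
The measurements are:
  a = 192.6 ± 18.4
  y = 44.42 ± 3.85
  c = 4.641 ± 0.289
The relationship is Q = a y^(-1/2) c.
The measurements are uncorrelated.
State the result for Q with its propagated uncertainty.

134.1 ± 16.4

Since Q is a product/quotient, work with relative uncertainties:
  (1·δa/a)² = (1×0.0955)² = 0.00913;  (−½·δy/y)² = (-0.5×0.0867)² = 0.00188;  (1·δc/c)² = (1×0.0623)² = 0.00388
δQ/Q = √(0.0149) = 0.122
Q = 134.1, so δQ = 0.122 × 134.1 = 16.4.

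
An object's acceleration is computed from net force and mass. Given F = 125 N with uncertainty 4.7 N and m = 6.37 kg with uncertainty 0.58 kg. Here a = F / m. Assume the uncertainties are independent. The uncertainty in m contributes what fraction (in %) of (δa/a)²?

85.4%

(δa/a)² = (1·δF/F)² + (-1·δm/m)²
  F term: (1×0.0376)² = 0.00141
  m term: (-1×0.0911)² = 0.00829
Total = 0.00970. Share from m = 0.00829/0.00970 = 0.854.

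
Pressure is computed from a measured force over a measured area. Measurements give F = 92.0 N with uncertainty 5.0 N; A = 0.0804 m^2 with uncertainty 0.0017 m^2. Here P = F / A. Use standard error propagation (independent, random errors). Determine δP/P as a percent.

Relative error in a monomial: (δP/P)² = Σ (nᵢ · δxᵢ/xᵢ)².
  (1·δF/F)² = (1×0.0543)² = 0.00295;  (-1·δA/A)² = (-1×0.0211)² = 0.000447
δP/P = √(0.00340) = 0.0583

5.83%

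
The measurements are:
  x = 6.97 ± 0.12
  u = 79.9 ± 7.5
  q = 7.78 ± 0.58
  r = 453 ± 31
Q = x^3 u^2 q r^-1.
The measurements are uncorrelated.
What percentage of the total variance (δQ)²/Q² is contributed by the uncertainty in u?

73.2%

(δQ/Q)² = (3·δx/x)² + (2·δu/u)² + (1·δq/q)² + (-1·δr/r)²
  x term: (3×0.0172)² = 0.00267
  u term: (2×0.0939)² = 0.0352
  q term: (1×0.0746)² = 0.00556
  r term: (-1×0.0684)² = 0.00468
Total = 0.0482. Share from u = 0.0352/0.0482 = 0.732.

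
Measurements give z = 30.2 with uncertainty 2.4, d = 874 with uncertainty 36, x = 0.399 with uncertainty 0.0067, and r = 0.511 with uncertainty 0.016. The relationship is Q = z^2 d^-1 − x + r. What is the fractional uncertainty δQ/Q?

0.149

Let p = z^2·d^-1 = 1.04. δp/p = √((2·δz/z)² + (-1·δd/d)²) = √(0.0253 + 0.00170) = 0.164, so δp = 0.171.
Q = p − x + r: δQ = √(δp² + δx² + δr²) = √(0.0294 + 4.49e-05 + 0.000256) = 0.172
Q = 1.16, so δQ/Q = 0.172/1.16 = 0.149.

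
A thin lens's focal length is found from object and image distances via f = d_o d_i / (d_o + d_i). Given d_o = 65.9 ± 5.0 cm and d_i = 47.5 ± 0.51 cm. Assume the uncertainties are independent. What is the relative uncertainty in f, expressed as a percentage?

∂f/∂d_o = (d_i/(d_o+d_i))² = 0.175;  ∂f/∂d_i = (d_o/(d_o+d_i))² = 0.338
δf = √((∂f/∂d_o · δd_o)² + (∂f/∂d_i · δd_i)²) = √(0.770 + 0.0297) = 0.894 cm
f = 27.6 cm, so δf/f = 0.894/27.6 = 0.0324.

3.24%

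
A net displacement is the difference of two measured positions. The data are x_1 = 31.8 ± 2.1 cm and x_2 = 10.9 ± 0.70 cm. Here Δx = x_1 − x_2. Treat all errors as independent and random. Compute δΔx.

Sums and differences: (δΔx)² = Σ (cᵢ δxᵢ)².
  (δx_1)² = 4.41;  (δx_2)² = 0.490
δΔx = √(4.90) = 2.21 cm

2.21 cm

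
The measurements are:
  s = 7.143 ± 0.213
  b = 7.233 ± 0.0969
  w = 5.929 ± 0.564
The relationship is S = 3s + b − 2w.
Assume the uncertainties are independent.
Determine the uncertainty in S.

Sums and differences: (δS)² = Σ (cᵢ δxᵢ)².
  (3·δs)² = 0.408;  (δb)² = 0.00939;  (2·δw)² = 1.27
δS = √(1.69) = 1.30

1.30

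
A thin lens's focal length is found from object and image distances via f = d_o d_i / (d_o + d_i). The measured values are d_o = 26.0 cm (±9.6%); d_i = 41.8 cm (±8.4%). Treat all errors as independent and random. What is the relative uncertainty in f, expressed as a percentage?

6.74%

∂f/∂d_o = (d_i/(d_o+d_i))² = 0.380;  ∂f/∂d_i = (d_o/(d_o+d_i))² = 0.147
δf = √((∂f/∂d_o · δd_o)² + (∂f/∂d_i · δd_i)²) = √(0.900 + 0.267) = 1.08 cm
f = 16.0 cm, so δf/f = 1.08/16.0 = 0.0674.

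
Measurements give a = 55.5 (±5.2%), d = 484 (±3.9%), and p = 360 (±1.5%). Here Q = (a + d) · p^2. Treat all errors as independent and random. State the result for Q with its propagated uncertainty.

Let u = a + d = 540. δu = √(δa² + δd²) = √(8.33 + 356) = 19.1, so δu/u = 0.0354.
Q is then a monomial in u, p:
δQ/Q = √((δu/u)² + (2·δp/p)²) = √(0.00125 + 0.000900) = 0.0464
Q = 6.99e+07, so δQ = 0.0464 × 6.99e+07 = 3.24e+06.

(6.99 ± 0.324) × 10^7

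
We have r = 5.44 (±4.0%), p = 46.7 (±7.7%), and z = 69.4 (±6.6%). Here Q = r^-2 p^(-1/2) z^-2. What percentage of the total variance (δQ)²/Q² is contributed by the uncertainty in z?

68.9%

(δQ/Q)² = (-2·δr/r)² + (−½·δp/p)² + (-2·δz/z)²
  r term: (-2×0.0400)² = 0.00640
  p term: (-0.5×0.0770)² = 0.00148
  z term: (-2×0.0660)² = 0.0174
Total = 0.0253. Share from z = 0.0174/0.0253 = 0.689.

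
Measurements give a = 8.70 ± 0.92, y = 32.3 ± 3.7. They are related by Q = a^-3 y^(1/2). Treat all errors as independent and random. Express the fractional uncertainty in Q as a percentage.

Q is a product of powers, so relative uncertainties combine in quadrature:
  (-3·δa/a)² = (-3×0.106)² = 0.101;  (½·δy/y)² = (0.5×0.115)² = 0.00328
δQ/Q = √(0.104) = 0.322

32.2%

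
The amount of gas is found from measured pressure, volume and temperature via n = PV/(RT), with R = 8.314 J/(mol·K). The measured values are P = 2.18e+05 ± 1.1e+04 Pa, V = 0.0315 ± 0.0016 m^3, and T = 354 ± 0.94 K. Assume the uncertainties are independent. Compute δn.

Since n is a product/quotient, work with relative uncertainties:
  (1·δP/P)² = (1×0.0505)² = 0.00255;  (1·δV/V)² = (1×0.0508)² = 0.00258;  (-1·δT/T)² = (-1×0.00266)² = 7.05e-06
δn/n = √(0.00513) = 0.0716
n = 2.33 mol, so δn = 0.0716 × 2.33 = 0.167 mol.

0.167 mol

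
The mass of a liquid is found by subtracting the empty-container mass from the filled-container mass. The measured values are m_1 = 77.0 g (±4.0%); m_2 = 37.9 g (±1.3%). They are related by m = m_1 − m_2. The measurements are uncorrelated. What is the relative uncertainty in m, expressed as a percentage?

Absolute uncertainties add in quadrature for a linear combination:
  (δm_1)² = 9.49;  (δm_2)² = 0.243
δm = √(9.73) = 3.12 g
m = 39.1 g, so δm/m = 3.12/39.1 = 0.0798.

7.98%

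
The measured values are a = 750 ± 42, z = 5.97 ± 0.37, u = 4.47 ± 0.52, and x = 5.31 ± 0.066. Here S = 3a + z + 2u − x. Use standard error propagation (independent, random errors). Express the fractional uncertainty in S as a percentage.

Absolute uncertainties add in quadrature for a linear combination:
  (3·δa)² = 15900;  (δz)² = 0.137;  (2·δu)² = 1.08;  (δx)² = 0.00436
δS = √(15900) = 126
S = 2260, so δS/S = 126/2260 = 0.0558.

5.58%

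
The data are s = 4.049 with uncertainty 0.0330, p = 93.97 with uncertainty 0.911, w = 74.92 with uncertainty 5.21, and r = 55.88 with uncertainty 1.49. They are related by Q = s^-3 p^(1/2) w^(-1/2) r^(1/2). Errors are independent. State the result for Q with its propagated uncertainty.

Products/powers → add relative errors in quadrature, weighted by exponent:
  (-3·δs/s)² = (-3×0.00815)² = 0.000598;  (½·δp/p)² = (0.5×0.00969)² = 2.35e-05;  (−½·δw/w)² = (-0.5×0.0695)² = 0.00121;  (½·δr/r)² = (0.5×0.0267)² = 0.000178
δQ/Q = √(0.00201) = 0.0448
Q = 0.1261, so δQ = 0.0448 × 0.1261 = 0.00565.

0.1261 ± 0.00565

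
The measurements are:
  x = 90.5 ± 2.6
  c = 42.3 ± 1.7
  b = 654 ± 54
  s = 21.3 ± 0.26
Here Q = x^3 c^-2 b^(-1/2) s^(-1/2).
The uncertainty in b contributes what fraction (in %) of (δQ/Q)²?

10.9%

(δQ/Q)² = (3·δx/x)² + (-2·δc/c)² + (−½·δb/b)² + (−½·δs/s)²
  x term: (3×0.0287)² = 0.00743
  c term: (-2×0.0402)² = 0.00646
  b term: (-0.5×0.0826)² = 0.00170
  s term: (-0.5×0.0122)² = 3.73e-05
Total = 0.0156. Share from b = 0.00170/0.0156 = 0.109.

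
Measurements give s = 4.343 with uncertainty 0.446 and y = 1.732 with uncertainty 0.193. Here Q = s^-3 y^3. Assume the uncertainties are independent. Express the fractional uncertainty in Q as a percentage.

Products/powers → add relative errors in quadrature, weighted by exponent:
  (-3·δs/s)² = (-3×0.103)² = 0.0949;  (3·δy/y)² = (3×0.111)² = 0.112
δQ/Q = √(0.207) = 0.455

45.5%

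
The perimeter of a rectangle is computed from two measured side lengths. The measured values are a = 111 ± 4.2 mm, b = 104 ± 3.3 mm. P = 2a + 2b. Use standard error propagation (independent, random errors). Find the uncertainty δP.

10.7 mm

P is a linear combination, so absolute uncertainties add in quadrature:
  (2·δa)² = 70.6;  (2·δb)² = 43.6
δP = √(114) = 10.7 mm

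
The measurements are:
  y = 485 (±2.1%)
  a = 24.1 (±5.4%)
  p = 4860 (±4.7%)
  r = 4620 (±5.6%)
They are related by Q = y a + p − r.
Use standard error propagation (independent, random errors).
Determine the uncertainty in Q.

760

Let w = y·a = 11700. δw/w = √((1·δy/y)² + (1·δa/a)²) = √(0.000441 + 0.00292) = 0.0579, so δw = 677.
Q = w + p − r: δQ = √(δw² + δp² + δr²) = √(4.59e+05 + 52200 + 66900) = 760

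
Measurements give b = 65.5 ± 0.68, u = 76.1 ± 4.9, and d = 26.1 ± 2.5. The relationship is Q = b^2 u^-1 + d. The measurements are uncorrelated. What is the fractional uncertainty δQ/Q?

0.0553

Let p = b^2·u^-1 = 56.4. δp/p = √((2·δb/b)² + (-1·δu/u)²) = √(0.000431 + 0.00415) = 0.0677, so δp = 3.81.
Q = p + d: δQ = √(δp² + δd²) = √(14.5 + 6.25) = 4.56
Q = 82.5, so δQ/Q = 4.56/82.5 = 0.0553.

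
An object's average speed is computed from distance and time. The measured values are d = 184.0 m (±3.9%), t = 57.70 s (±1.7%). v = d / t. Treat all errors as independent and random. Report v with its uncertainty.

3.189 ± 0.136 m/s

Products/powers → add relative errors in quadrature, weighted by exponent:
  (1·δd/d)² = (1×0.0390)² = 0.00152;  (-1·δt/t)² = (-1×0.0170)² = 0.000289
δv/v = √(0.00181) = 0.0425
v = 3.189 m/s, so δv = 0.0425 × 3.189 = 0.136 m/s.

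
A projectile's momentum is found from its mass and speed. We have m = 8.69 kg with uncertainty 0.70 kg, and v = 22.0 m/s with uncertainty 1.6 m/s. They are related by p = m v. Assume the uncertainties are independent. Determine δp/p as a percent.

Since p is a product/quotient, work with relative uncertainties:
  (1·δm/m)² = (1×0.0806)² = 0.00649;  (1·δv/v)² = (1×0.0727)² = 0.00529
δp/p = √(0.0118) = 0.109

10.9%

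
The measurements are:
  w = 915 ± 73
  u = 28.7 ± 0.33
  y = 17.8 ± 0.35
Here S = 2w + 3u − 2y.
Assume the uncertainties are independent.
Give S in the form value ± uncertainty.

1880 ± 146

Each term contributes (cᵢ δxᵢ)² to (δS)²:
  (2·δw)² = 21300;  (3·δu)² = 0.980;  (2·δy)² = 0.490
δS = √(21300) = 146
S = 1880.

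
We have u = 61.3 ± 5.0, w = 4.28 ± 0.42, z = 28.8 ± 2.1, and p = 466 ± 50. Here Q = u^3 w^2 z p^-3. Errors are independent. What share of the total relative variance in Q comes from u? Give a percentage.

28.9%

(δQ/Q)² = (3·δu/u)² + (2·δw/w)² + (1·δz/z)² + (-3·δp/p)²
  u term: (3×0.0816)² = 0.0599
  w term: (2×0.0981)² = 0.0385
  z term: (1×0.0729)² = 0.00532
  p term: (-3×0.107)² = 0.104
Total = 0.207. Share from u = 0.0599/0.207 = 0.289.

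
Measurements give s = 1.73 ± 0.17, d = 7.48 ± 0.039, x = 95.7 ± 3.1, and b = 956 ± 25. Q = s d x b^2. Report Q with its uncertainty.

(1.13 ± 0.131) × 10^9

Relative error in a monomial: (δQ/Q)² = Σ (nᵢ · δxᵢ/xᵢ)².
  (1·δs/s)² = (1×0.0983)² = 0.00966;  (1·δd/d)² = (1×0.00521)² = 2.72e-05;  (1·δx/x)² = (1×0.0324)² = 0.00105;  (2·δb/b)² = (2×0.0262)² = 0.00274
δQ/Q = √(0.0135) = 0.116
Q = 1.13e+09, so δQ = 0.116 × 1.13e+09 = 1.31e+08.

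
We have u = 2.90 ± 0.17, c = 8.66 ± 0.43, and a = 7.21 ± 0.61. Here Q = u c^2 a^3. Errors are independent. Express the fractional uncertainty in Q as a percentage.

27.9%

Each factor contributes (exponent × relative error)² to (δQ/Q)²:
  (1·δu/u)² = (1×0.0586)² = 0.00344;  (2·δc/c)² = (2×0.0497)² = 0.00986;  (3·δa/a)² = (3×0.0846)² = 0.0644
δQ/Q = √(0.0777) = 0.279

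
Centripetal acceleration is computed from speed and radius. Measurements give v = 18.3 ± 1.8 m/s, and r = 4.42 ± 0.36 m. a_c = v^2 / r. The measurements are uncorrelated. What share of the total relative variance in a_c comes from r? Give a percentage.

14.6%

(δa_c/a_c)² = (2·δv/v)² + (-1·δr/r)²
  v term: (2×0.0984)² = 0.0387
  r term: (-1×0.0814)² = 0.00663
Total = 0.0453. Share from r = 0.00663/0.0453 = 0.146.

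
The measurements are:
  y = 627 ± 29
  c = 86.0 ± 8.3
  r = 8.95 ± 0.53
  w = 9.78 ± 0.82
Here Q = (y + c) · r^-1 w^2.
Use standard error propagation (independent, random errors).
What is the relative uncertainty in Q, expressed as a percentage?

Let u = y + c = 713. δu = √(δy² + δc²) = √(841 + 68.9) = 30.2, so δu/u = 0.0423.
Q is then a monomial in u, r, w:
δQ/Q = √((δu/u)² + (-1·δr/r)² + (2·δw/w)²) = √(0.00179 + 0.00351 + 0.0281) = 0.183

18.3%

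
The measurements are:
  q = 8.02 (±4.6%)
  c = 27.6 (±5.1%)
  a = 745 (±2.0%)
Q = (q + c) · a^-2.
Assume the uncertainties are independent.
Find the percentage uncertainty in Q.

Let u = q + c = 35.6. δu = √(δq² + δc²) = √(0.136 + 1.98) = 1.46, so δu/u = 0.0409.
Q is then a monomial in u, a:
δQ/Q = √((δu/u)² + (-2·δa/a)²) = √(0.00167 + 0.00160) = 0.0572

5.72%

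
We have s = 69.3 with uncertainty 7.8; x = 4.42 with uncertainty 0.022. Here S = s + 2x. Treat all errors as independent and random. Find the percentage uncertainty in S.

9.98%

Absolute uncertainties add in quadrature for a linear combination:
  (δs)² = 60.8;  (2·δx)² = 0.00194
δS = √(60.8) = 7.80
S = 78.1, so δS/S = 7.80/78.1 = 0.0998.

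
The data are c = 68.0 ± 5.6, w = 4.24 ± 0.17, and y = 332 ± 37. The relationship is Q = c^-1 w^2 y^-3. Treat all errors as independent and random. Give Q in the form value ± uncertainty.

Since Q is a product/quotient, work with relative uncertainties:
  (-1·δc/c)² = (-1×0.0824)² = 0.00678;  (2·δw/w)² = (2×0.0401)² = 0.00643;  (-3·δy/y)² = (-3×0.111)² = 0.112
δQ/Q = √(0.125) = 0.354
Q = 7.22e-09, so δQ = 0.354 × 7.22e-09 = 2.55e-09.

(7.22 ± 2.55) × 10^-9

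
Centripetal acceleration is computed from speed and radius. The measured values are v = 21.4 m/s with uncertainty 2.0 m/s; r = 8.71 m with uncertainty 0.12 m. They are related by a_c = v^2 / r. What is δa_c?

9.85 m/s^2

Each factor contributes (exponent × relative error)² to (δa_c/a_c)²:
  (2·δv/v)² = (2×0.0935)² = 0.0349;  (-1·δr/r)² = (-1×0.0138)² = 0.000190
δa_c/a_c = √(0.0351) = 0.187
a_c = 52.6 m/s^2, so δa_c = 0.187 × 52.6 = 9.85 m/s^2.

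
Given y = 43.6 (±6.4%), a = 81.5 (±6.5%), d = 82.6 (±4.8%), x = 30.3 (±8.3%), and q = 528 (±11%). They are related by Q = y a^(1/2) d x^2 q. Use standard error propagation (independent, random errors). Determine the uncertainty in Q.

3.42e+09

Since Q is a product/quotient, work with relative uncertainties:
  (1·δy/y)² = (1×0.0640)² = 0.00410;  (½·δa/a)² = (0.5×0.0650)² = 0.00106;  (1·δd/d)² = (1×0.0480)² = 0.00230;  (2·δx/x)² = (2×0.0830)² = 0.0276;  (1·δq/q)² = (1×0.110)² = 0.0121
δQ/Q = √(0.0471) = 0.217
Q = 1.58e+10, so δQ = 0.217 × 1.58e+10 = 3.42e+09.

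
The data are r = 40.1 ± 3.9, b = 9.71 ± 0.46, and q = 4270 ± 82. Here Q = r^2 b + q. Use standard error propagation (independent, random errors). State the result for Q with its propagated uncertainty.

19900 ± 3130

Let p = r^2·b = 15600. δp/p = √((2·δr/r)² + (1·δb/b)²) = √(0.0378 + 0.00224) = 0.200, so δp = 3130.
Q = p + q: δQ = √(δp² + δq²) = √(9.77e+06 + 6720) = 3130
Q = 19900.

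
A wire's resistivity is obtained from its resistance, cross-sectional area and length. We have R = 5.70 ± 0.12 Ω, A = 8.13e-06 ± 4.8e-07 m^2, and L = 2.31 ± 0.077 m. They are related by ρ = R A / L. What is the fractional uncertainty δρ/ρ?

Products/powers → add relative errors in quadrature, weighted by exponent:
  (1·δR/R)² = (1×0.0211)² = 0.000443;  (1·δA/A)² = (1×0.0590)² = 0.00349;  (-1·δL/L)² = (-1×0.0333)² = 0.00111
δρ/ρ = √(0.00504) = 0.0710

0.0710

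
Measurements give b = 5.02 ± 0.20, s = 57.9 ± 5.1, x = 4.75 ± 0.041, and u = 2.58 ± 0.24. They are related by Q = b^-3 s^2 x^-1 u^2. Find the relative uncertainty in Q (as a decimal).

Since Q is a product/quotient, work with relative uncertainties:
  (-3·δb/b)² = (-3×0.0398)² = 0.0143;  (2·δs/s)² = (2×0.0881)² = 0.0310;  (-1·δx/x)² = (-1×0.00863)² = 7.45e-05;  (2·δu/u)² = (2×0.0930)² = 0.0346
δQ/Q = √(0.0800) = 0.283

0.283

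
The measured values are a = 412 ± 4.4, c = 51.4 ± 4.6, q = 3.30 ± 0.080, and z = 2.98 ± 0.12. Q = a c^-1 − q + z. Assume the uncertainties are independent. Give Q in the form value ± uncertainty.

7.70 ± 0.737

Let p = a·c^-1 = 8.02. δp/p = √((1·δa/a)² + (-1·δc/c)²) = √(0.000114 + 0.00801) = 0.0901, so δp = 0.722.
Q = p − q + z: δQ = √(δp² + δq² + δz²) = √(0.522 + 0.00640 + 0.0144) = 0.737
Q = 7.70.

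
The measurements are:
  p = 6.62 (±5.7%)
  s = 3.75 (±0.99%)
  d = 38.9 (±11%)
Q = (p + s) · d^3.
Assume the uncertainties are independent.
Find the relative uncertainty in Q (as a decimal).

Let u = p + s = 10.4. δu = √(δp² + δs²) = √(0.142 + 0.00138) = 0.379, so δu/u = 0.0366.
Q is then a monomial in u, d:
δQ/Q = √((δu/u)² + (3·δd/d)²) = √(0.00134 + 0.109) = 0.332

0.332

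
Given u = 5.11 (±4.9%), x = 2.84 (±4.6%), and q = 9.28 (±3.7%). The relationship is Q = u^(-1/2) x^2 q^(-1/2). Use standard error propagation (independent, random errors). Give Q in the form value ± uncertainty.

1.17 ± 0.114

Q is a product of powers, so relative uncertainties combine in quadrature:
  (−½·δu/u)² = (-0.5×0.0490)² = 0.000600;  (2·δx/x)² = (2×0.0460)² = 0.00846;  (−½·δq/q)² = (-0.5×0.0370)² = 0.000342
δQ/Q = √(0.00941) = 0.0970
Q = 1.17, so δQ = 0.0970 × 1.17 = 0.114.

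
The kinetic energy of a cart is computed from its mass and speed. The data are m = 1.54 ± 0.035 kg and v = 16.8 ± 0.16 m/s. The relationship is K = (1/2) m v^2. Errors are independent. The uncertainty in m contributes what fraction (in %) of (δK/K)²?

(δK/K)² = (1·δm/m)² + (2·δv/v)²
  m term: (1×0.0227)² = 0.000517
  v term: (2×0.00952)² = 0.000363
Total = 0.000879. Share from m = 0.000517/0.000879 = 0.587.

58.7%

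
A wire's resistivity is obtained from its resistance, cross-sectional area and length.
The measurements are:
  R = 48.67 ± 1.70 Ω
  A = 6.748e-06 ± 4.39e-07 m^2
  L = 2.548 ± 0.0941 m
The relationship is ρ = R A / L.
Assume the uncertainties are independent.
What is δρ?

Since ρ is a product/quotient, work with relative uncertainties:
  (1·δR/R)² = (1×0.0349)² = 0.00122;  (1·δA/A)² = (1×0.0651)² = 0.00423;  (-1·δL/L)² = (-1×0.0369)² = 0.00136
δρ/ρ = √(0.00682) = 0.0826
ρ = 0.0001289 Ω·m, so δρ = 0.0826 × 0.0001289 = 1.06e-05 Ω·m.

1.06e-05 Ω·m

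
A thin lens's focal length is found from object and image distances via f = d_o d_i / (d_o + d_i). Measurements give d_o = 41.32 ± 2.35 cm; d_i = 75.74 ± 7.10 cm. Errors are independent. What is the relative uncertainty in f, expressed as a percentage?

∂f/∂d_o = (d_i/(d_o+d_i))² = 0.419;  ∂f/∂d_i = (d_o/(d_o+d_i))² = 0.125
δf = √((∂f/∂d_o · δd_o)² + (∂f/∂d_i · δd_i)²) = √(0.968 + 0.783) = 1.32 cm
f = 26.73 cm, so δf/f = 1.32/26.73 = 0.0495.

4.95%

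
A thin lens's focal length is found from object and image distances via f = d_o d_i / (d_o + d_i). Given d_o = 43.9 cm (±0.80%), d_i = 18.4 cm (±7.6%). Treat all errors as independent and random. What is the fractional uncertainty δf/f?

∂f/∂d_o = (d_i/(d_o+d_i))² = 0.0872;  ∂f/∂d_i = (d_o/(d_o+d_i))² = 0.497
δf = √((∂f/∂d_o · δd_o)² + (∂f/∂d_i · δd_i)²) = √(0.000938 + 0.482) = 0.695 cm
f = 13.0 cm, so δf/f = 0.695/13.0 = 0.0536.

0.0536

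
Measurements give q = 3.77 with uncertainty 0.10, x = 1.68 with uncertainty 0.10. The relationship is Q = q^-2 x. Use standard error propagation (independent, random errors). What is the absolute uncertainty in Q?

0.00942

Each factor contributes (exponent × relative error)² to (δQ/Q)²:
  (-2·δq/q)² = (-2×0.0265)² = 0.00281;  (1·δx/x)² = (1×0.0595)² = 0.00354
δQ/Q = √(0.00636) = 0.0797
Q = 0.118, so δQ = 0.0797 × 0.118 = 0.00942.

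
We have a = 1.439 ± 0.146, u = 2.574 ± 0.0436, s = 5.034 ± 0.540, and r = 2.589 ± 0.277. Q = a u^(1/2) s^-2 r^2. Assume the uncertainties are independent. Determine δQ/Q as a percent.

Since Q is a product/quotient, work with relative uncertainties:
  (1·δa/a)² = (1×0.101)² = 0.0103;  (½·δu/u)² = (0.5×0.0169)² = 7.17e-05;  (-2·δs/s)² = (-2×0.107)² = 0.0460;  (2·δr/r)² = (2×0.107)² = 0.0458
δQ/Q = √(0.102) = 0.320

32.0%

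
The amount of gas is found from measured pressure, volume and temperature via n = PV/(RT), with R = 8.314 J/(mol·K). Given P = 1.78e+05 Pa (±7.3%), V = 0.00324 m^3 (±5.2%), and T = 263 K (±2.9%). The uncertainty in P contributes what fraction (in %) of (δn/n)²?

60.1%

(δn/n)² = (1·δP/P)² + (1·δV/V)² + (-1·δT/T)²
  P term: (1×0.0730)² = 0.00533
  V term: (1×0.0520)² = 0.00270
  T term: (-1×0.0290)² = 0.000841
Total = 0.00887. Share from P = 0.00533/0.00887 = 0.601.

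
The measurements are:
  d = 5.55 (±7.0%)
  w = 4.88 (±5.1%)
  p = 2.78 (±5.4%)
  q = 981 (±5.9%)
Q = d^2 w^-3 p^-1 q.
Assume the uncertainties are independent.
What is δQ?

Each factor contributes (exponent × relative error)² to (δQ/Q)²:
  (2·δd/d)² = (2×0.0700)² = 0.0196;  (-3·δw/w)² = (-3×0.0510)² = 0.0234;  (-1·δp/p)² = (-1×0.0540)² = 0.00292;  (1·δq/q)² = (1×0.0590)² = 0.00348
δQ/Q = √(0.0494) = 0.222
Q = 93.5, so δQ = 0.222 × 93.5 = 20.8.

20.8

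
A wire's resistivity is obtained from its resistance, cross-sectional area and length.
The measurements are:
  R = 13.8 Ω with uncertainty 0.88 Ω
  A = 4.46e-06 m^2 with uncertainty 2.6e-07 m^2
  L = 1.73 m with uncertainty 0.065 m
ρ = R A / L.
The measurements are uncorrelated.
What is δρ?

3.35e-06 Ω·m

For a monomial ρ ∝ R, A, L^-1, fractional errors add in quadrature:
  (1·δR/R)² = (1×0.0638)² = 0.00407;  (1·δA/A)² = (1×0.0583)² = 0.00340;  (-1·δL/L)² = (-1×0.0376)² = 0.00141
δρ/ρ = √(0.00888) = 0.0942
ρ = 3.56e-05 Ω·m, so δρ = 0.0942 × 3.56e-05 = 3.35e-06 Ω·m.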